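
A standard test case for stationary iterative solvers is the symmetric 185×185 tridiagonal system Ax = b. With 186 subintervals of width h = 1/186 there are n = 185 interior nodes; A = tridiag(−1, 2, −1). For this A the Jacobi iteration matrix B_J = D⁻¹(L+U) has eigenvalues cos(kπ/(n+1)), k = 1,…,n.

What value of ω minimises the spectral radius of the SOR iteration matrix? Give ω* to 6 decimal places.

ω* = 1.966782

B_J for the 185×185 system has eigenvalues cos(kπ/186); ρ_J = cos(π/186) = 0.999857.
root = sin(π/186) = 0.0168895  (since 1−cos² = sin²).
So ω* = 2/1.0168895 = 1.966782 (Young).
Hence ρ(B_{ω*}) = 1.966782 − 1 = 0.966782.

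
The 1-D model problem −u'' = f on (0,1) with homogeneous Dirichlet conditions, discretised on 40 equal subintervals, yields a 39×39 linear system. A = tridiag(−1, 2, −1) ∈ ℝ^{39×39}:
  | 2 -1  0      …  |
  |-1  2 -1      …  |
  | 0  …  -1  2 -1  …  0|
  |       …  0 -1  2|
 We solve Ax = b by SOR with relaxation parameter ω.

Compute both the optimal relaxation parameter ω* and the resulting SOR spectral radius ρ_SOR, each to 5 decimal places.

ω* = 1.85450, ρ_SOR = 0.85450

[ρ_J] n=39: ρ(B_J) = cos(π/(n+1)) = cos(π/40) = 0.99692.
√(1−ρ_J²) = |sin(π/40)| = 0.078459
ω* = 2 / (1 + 0.078459) = 2 / 1.078459 ≈ 1.85450.
ρ(B_{ω*}) = ω*−1 = 0.85450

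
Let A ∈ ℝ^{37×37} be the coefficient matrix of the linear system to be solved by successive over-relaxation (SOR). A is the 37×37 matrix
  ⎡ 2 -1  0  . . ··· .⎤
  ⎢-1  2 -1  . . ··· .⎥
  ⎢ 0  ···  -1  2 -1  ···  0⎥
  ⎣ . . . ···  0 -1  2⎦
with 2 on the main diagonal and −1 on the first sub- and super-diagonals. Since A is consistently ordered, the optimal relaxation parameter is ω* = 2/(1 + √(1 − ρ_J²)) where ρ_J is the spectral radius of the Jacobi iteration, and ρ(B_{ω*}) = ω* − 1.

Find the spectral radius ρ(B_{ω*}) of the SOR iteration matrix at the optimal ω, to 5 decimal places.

ρ_SOR = 0.84744

ρ_J = max_k |cos(kπ/38)| = cos(π/38) = 0.99658
√(1 − cos²(π/38)) = sin(π/38) ≈ 0.082579.
ω* = 2/(1 + 0.082579) = 2/1.082579 = 1.84744.
ρ_SOR = ω* − 1 = 1.84744 − 1 = 0.84744.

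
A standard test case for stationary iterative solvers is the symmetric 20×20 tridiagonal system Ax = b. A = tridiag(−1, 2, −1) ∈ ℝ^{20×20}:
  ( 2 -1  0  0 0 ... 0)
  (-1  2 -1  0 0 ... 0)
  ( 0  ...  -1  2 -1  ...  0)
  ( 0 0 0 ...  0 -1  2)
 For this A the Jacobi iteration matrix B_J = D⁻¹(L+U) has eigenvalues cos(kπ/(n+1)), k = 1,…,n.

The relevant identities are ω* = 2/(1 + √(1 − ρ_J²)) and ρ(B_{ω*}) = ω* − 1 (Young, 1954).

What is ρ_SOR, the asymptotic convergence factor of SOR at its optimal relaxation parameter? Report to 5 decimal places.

ρ_J = max_k |cos(kπ/21)| = cos(π/21) = 0.98883
1 − cos²(π/21) = sin²(π/21) ⇒ √(1−ρ_J²) = sin(π/21) = 0.149042.
ω* = 2 / (1 + 0.149042) = 2 / 1.149042 ≈ 1.74058.
and ρ(B_{ω*}) = 1.74058 − 1 = 0.74058.

ρ_SOR = 0.74058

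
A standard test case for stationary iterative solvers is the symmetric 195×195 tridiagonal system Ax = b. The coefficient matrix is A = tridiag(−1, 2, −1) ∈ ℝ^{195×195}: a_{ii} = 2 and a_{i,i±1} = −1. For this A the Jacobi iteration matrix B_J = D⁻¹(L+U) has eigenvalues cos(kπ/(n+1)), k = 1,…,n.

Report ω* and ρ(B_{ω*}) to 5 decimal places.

[ρ_J] n=195: ρ(B_J) = cos(π/(n+1)) = cos(π/196) = 0.99987.
√(1 − cos²(π/196)) = sin(π/196) ≈ 0.016028.
So ω* = 2/1.016028 = 1.96845 (Young).
Hence ρ(B_{ω*}) = 1.96845 − 1 = 0.96845.

ω* = 1.96845, ρ_SOR = 0.96845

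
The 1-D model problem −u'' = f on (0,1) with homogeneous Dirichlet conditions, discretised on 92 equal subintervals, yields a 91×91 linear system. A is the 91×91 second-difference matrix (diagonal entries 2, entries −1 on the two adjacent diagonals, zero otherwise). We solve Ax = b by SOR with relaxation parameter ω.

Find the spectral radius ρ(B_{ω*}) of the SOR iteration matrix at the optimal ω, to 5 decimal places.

ρ_SOR = 0.93397

spectrum of D⁻¹(L+U) = {cos(kπ/92) : 1≤k≤91}; ρ_J = cos(π/92) = 0.99942.
√(1−ρ_J²) simplifies to sin(π/92) = 0.034141.
ω* = 2/(1 + 0.034141) = 2/1.034141 = 1.93397.
and ρ(B_{ω*}) = 1.93397 − 1 = 0.93397.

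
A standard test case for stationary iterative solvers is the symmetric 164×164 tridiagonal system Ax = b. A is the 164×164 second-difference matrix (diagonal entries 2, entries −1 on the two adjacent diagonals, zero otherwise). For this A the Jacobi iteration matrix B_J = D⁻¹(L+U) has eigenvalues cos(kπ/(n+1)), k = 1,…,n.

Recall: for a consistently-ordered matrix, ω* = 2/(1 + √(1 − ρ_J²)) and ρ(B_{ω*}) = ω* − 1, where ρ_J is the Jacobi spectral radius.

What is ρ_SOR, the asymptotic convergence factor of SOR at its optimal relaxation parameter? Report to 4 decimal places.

spectrum of D⁻¹(L+U) = {cos(kπ/165) : 1≤k≤164}; ρ_J = cos(π/165) = 0.9998.
√(1 − cos²(π/165)) = sin(π/165) ≈ 0.01904.
Young: ω* = 2/(1+√(1−ρ_J²)) = 2/(1+0.01904) = 2/1.01904 = 1.9626.
Hence ρ(B_{ω*}) = 1.9626 − 1 = 0.9626.

ρ_SOR = 0.9626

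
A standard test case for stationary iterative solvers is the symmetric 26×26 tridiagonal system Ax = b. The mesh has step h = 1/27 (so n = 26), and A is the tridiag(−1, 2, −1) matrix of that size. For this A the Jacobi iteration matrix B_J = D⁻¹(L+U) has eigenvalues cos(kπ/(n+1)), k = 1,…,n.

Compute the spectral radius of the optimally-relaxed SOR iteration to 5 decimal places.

ρ_SOR = 0.79197

With n=26, ρ(Jacobi) = cos(π/27) = 0.99324.
√(1−ρ_J²) simplifies to sin(π/27) = 0.116093.
ω* = 2/(1 + 0.116093) = 2/1.116093 = 1.79197.
ρ(B_{ω*}) = ω*−1 = 0.79197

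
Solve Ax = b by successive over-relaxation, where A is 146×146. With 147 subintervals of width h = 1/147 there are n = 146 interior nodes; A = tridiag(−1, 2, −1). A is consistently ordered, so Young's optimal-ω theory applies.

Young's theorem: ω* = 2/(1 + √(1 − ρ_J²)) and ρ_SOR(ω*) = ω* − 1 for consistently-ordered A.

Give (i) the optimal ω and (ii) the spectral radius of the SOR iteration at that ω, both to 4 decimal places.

B_J for the 146×146 system has eigenvalues cos(kπ/147); ρ_J = cos(π/147) = 0.9998.
√(1−ρ_J²) = |sin(π/147)| = 0.02137
ω* = 2 / (1 + 0.02137) = 2 / 1.02137 ≈ 1.9582.
At ω = 1.9582 every |λ(B_ω)| = ω−1, so ρ_SOR = 0.9582.

ω* = 1.9582, ρ_SOR = 0.9582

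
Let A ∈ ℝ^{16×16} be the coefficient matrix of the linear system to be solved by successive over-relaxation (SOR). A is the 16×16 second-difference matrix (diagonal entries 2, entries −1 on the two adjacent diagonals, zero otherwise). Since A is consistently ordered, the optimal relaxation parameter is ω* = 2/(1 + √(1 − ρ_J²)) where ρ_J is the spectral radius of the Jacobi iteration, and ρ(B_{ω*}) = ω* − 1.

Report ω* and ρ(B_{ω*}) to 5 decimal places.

With n=16, ρ(Jacobi) = cos(π/17) = 0.98297.
√(1 − cos²(π/17)) = sin(π/17) ≈ 0.183750.
Then 2/(1+√(1−ρ_J²)) = 2/(1+0.183750); ω* = 2/1.183750 = 1.68955.
At ω = 1.68955 every |λ(B_ω)| = ω−1, so ρ_SOR = 0.68955.

ω* = 1.68955, ρ_SOR = 0.68955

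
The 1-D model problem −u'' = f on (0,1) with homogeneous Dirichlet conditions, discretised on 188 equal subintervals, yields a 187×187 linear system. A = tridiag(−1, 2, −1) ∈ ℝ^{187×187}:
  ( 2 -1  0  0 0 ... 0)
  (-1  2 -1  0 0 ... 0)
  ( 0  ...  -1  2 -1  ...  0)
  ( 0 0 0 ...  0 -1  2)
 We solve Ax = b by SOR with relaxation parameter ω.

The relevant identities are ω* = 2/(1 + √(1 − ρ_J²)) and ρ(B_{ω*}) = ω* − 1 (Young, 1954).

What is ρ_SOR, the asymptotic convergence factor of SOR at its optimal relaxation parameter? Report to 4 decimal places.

n=187: λ(B_J) = 1 − λ(A)/2 = cos(kπ/188); k=1 gives ρ_J = 0.9999.
√(1−ρ_J²) simplifies to sin(π/188) = 0.01671.
ω* = 2/(1 + 0.01671) = 2/1.01671 = 1.9671.
Hence ρ(B_{ω*}) = 1.9671 − 1 = 0.9671.

ρ_SOR = 0.9671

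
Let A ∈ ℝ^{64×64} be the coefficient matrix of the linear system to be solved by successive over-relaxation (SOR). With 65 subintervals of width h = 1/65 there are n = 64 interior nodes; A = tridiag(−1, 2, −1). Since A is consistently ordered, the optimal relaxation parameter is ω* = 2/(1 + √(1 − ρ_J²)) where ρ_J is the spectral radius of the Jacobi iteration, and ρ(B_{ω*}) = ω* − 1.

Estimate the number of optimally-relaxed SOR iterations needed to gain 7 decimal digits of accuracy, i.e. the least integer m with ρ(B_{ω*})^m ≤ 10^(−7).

m = 167

n=64: λ(B_J) = 1 − λ(A)/2 = cos(kπ/65); k=1 gives ρ_J = 0.9988322.
1 − cos²(π/65) = sin²(π/65) ⇒ √(1−ρ_J²) = sin(π/65) = 0.0483134.
So ω* = 2/1.0483134 = 1.9078264 (Young).
ρ_SOR = ω* − 1 ≈ 0.9078264.
ρ_SOR^m ≤ 10^(−7) ⇔ m ≥ 7·ln10/(−ln 0.9078264) = 16.1181/0.0967021 = 166.678; m = ⌈166.678⌉ = 167.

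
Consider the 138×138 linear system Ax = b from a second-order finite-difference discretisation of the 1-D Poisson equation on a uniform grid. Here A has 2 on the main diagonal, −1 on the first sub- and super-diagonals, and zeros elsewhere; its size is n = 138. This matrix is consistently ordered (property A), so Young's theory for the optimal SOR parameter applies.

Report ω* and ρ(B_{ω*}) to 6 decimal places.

[ρ_J] n=138: ρ(B_J) = cos(π/(n+1)) = cos(π/139) = 0.999745.
√(1−ρ_J²) simplifies to sin(π/139) = 0.0225995.
ω* = 2 / (1 + 0.0225995) = 2 / 1.0225995 ≈ 1.955800.
and ρ(B_{ω*}) = 1.955800 − 1 = 0.955800.

ω* = 1.955800, ρ_SOR = 0.955800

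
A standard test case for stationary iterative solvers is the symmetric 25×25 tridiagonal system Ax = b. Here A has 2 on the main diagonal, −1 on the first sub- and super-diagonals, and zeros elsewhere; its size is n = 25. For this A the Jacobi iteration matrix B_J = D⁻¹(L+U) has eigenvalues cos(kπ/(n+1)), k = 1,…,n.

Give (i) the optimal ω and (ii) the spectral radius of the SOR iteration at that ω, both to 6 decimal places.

ω* = 1.784859, ρ_SOR = 0.784859

ρ_J = max_k |cos(kπ/26)| = cos(π/26) = 0.992709
1 − cos²(π/26) = sin²(π/26) ⇒ √(1−ρ_J²) = sin(π/26) = 0.1205367.
ω* = 2/(1 + 0.1205367) = 2/1.1205367 = 1.784859.
and ρ(B_{ω*}) = 1.784859 − 1 = 0.784859.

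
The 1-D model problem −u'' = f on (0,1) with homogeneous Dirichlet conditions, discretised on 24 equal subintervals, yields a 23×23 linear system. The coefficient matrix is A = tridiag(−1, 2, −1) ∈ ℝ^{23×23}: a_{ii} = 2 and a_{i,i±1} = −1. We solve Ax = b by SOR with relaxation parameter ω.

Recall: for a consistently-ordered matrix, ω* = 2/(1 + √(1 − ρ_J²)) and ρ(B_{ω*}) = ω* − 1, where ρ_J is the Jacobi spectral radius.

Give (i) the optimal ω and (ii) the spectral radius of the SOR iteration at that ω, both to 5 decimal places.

ω* = 1.76909, ρ_SOR = 0.76909

½·tridiag(1,0,1) at n=23: λ_k = cos(kπ/24); max |λ| at k=1 ⇒ ρ_J = cos(π/24) ≈ 0.99144.
√(1−ρ_J²) simplifies to sin(π/24) = 0.130526.
So ω* = 2/1.130526 = 1.76909 (Young).
Hence ρ(B_{ω*}) = 1.76909 − 1 = 0.76909.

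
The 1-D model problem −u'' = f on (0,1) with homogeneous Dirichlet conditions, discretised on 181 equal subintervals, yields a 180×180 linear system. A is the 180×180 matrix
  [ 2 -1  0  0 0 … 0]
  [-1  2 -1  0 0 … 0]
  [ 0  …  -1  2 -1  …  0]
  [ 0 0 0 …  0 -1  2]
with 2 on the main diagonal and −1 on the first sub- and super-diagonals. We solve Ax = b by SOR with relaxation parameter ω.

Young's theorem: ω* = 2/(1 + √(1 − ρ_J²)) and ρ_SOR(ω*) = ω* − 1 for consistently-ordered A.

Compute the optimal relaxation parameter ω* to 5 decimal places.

With n=180, ρ(Jacobi) = cos(π/181) = 0.99985.
√(1 − cos²(π/181)) = sin(π/181) ≈ 0.017356.
ω* = 2 / (1 + 0.017356) = 2 / 1.017356 ≈ 1.96588.
ρ_SOR = ω* − 1 ≈ 0.96588.

ω* = 1.96588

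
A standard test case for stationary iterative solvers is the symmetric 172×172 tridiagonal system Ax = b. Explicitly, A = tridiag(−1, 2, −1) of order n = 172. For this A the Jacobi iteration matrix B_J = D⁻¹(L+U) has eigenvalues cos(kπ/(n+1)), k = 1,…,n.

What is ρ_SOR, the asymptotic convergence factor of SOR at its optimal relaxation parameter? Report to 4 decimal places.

ρ_SOR = 0.9643

ρ_J = max_k |cos(kπ/173)| = cos(π/173) = 0.9998
√(1−ρ_J²) = |sin(π/173)| = 0.01816
Young: ω* = 2/(1+√(1−ρ_J²)) = 2/(1+0.01816) = 2/1.01816 = 1.9643.
ρ(B_{ω*}) = ω*−1 = 0.9643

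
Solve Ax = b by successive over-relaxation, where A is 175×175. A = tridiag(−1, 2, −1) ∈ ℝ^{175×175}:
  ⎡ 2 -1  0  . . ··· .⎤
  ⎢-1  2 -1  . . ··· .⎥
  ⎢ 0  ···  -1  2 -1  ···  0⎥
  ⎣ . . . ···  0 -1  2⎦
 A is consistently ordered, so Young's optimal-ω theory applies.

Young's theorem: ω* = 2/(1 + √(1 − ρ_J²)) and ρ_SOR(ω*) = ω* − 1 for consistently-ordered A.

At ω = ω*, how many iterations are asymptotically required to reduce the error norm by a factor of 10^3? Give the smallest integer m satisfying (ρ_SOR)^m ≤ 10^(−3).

m = 194

B_J for the 175×175 system has eigenvalues cos(kπ/176); ρ_J = cos(π/176) = 0.9998407.
√(1 − cos²(π/176)) = sin(π/176) ≈ 0.0178490.
So ω* = 2/1.0178490 = 1.9649280 (Young).
[ρ_SOR] ω* − 1 = 0.9649280.
m ≥ 3·ln10 / (−ln 0.9649280) = 193.485; smallest integer m = 194.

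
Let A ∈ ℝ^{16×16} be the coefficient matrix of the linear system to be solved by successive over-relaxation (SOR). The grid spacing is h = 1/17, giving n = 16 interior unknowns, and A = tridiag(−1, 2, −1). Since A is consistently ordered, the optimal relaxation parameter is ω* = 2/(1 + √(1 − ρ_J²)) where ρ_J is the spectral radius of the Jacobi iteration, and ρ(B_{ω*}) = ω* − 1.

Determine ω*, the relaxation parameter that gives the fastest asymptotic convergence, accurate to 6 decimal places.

ω* = 1.689547

[ρ_J] n=16: ρ(B_J) = cos(π/(n+1)) = cos(π/17) = 0.982973.
√(1−ρ_J²) simplifies to sin(π/17) = 0.1837495.
So ω* = 2/1.1837495 = 1.689547 (Young).
ρ(B_{ω*}) = ω*−1 = 0.689547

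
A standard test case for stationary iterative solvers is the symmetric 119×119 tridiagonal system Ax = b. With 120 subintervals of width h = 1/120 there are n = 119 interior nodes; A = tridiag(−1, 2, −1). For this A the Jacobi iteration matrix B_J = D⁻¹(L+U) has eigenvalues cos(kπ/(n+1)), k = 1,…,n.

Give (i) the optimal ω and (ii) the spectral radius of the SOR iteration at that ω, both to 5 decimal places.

n=119: λ(B_J) = 1 − λ(A)/2 = cos(kπ/120); k=1 gives ρ_J = 0.99966.
1 − cos²(π/120) = sin²(π/120) ⇒ √(1−ρ_J²) = sin(π/120) = 0.026177.
ω* = 2/(1 + 0.026177) = 2/1.026177 = 1.94898.
ρ_SOR = ω* − 1 = 1.94898 − 1 = 0.94898.

ω* = 1.94898, ρ_SOR = 0.94898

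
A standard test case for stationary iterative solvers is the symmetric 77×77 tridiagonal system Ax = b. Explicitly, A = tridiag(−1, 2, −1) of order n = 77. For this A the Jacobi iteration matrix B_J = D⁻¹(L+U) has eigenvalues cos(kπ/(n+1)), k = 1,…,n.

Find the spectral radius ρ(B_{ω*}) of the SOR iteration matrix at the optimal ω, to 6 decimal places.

With n=77, ρ(Jacobi) = cos(π/78) = 0.999189.
1 − cos²(π/78) = sin²(π/78) ⇒ √(1−ρ_J²) = sin(π/78) = 0.0402659.
So ω* = 2/1.0402659 = 1.922585 (Young).
ρ_SOR = ω* − 1 = 1.922585 − 1 = 0.922585.

ρ_SOR = 0.922585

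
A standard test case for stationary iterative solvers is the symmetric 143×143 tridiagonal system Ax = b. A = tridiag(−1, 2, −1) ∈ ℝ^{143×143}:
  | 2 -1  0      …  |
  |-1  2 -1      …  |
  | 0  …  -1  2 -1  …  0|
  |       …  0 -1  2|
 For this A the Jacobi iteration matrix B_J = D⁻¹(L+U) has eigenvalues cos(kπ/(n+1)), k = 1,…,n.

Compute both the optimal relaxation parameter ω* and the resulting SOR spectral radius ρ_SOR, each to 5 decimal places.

spectrum of D⁻¹(L+U) = {cos(kπ/144) : 1≤k≤143}; ρ_J = cos(π/144) = 0.99976.
√(1 − cos²(π/144)) = sin(π/144) ≈ 0.021815.
So ω* = 2/1.021815 = 1.95730 (Young).
ρ_SOR = ω* − 1 = 1.95730 − 1 = 0.95730.

ω* = 1.95730, ρ_SOR = 0.95730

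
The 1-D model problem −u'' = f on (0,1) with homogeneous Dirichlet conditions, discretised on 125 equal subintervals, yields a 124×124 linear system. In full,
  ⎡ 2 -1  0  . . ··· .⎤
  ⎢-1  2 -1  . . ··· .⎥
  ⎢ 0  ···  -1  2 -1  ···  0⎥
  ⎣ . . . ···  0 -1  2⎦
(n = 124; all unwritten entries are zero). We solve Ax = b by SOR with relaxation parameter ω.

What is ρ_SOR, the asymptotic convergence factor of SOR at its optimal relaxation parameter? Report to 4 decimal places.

½·tridiag(1,0,1) at n=124: λ_k = cos(kπ/125); max |λ| at k=1 ⇒ ρ_J = cos(π/125) ≈ 0.9997.
√(1−ρ_J²) = |sin(π/125)| = 0.02513
Then 2/(1+√(1−ρ_J²)) = 2/(1+0.02513); ω* = 2/1.02513 = 1.9510.
and ρ(B_{ω*}) = 1.9510 − 1 = 0.9510.

ρ_SOR = 0.9510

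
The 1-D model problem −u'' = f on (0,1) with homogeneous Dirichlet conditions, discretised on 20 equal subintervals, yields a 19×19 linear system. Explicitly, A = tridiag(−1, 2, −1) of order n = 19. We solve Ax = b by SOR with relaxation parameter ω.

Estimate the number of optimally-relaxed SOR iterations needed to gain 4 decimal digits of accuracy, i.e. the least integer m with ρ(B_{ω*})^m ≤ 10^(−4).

m = 30

[ρ_J] n=19: ρ(B_J) = cos(π/(n+1)) = cos(π/20) = 0.9876883.
√(1−ρ_J²) = |sin(π/20)| = 0.1564345
So ω* = 2/1.1564345 = 1.7294538 (Young).
ρ_SOR = ω* − 1 = 1.7294538 − 1 = 0.7294538.
ρ_SOR^m ≤ 10^(−4) ⇔ m ≥ 4·ln10/(−ln 0.7294538) = 9.21034/0.315459 = 29.197; m = ⌈29.197⌉ = 30.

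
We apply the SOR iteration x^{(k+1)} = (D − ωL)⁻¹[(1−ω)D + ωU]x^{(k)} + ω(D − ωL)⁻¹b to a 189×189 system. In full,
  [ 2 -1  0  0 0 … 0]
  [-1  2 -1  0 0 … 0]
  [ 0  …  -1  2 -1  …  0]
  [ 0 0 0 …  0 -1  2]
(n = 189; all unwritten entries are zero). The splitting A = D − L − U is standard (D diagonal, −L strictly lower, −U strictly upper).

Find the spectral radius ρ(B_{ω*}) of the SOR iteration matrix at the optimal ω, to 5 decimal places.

[ρ_J] n=189: ρ(B_J) = cos(π/(n+1)) = cos(π/190) = 0.99986.
√(1 − cos²(π/190)) = sin(π/190) ≈ 0.016534.
So ω* = 2/1.016534 = 1.96747 (Young).
[ρ_SOR] ω* − 1 = 0.96747.

ρ_SOR = 0.96747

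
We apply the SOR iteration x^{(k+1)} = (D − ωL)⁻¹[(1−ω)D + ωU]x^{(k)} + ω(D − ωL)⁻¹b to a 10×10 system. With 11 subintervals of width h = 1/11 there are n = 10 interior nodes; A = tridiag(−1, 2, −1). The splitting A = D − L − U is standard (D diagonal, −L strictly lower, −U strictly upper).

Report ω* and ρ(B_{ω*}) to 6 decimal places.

½·tridiag(1,0,1) at n=10: λ_k = cos(kπ/11); max |λ| at k=1 ⇒ ρ_J = cos(π/11) ≈ 0.959493.
√(1 − cos²(π/11)) = sin(π/11) ≈ 0.2817326.
So ω* = 2/1.2817326 = 1.560388 (Young).
ρ_SOR = ω* − 1 = 1.560388 − 1 = 0.560388.

ω* = 1.560388, ρ_SOR = 0.560388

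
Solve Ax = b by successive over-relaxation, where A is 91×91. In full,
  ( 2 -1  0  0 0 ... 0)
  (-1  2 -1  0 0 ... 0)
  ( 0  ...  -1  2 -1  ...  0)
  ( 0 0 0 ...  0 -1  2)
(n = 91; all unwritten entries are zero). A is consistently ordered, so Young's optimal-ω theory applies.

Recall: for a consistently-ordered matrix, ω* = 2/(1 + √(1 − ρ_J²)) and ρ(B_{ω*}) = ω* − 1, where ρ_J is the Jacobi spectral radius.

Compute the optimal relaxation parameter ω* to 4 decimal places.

½·tridiag(1,0,1) at n=91: λ_k = cos(kπ/92); max |λ| at k=1 ⇒ ρ_J = cos(π/92) ≈ 0.9994.
√(1−ρ_J²) simplifies to sin(π/92) = 0.03414.
ω* = 2/(1+0.03414) = 1.9340
ρ(B_{ω*}) = ω*−1 = 0.9340

ω* = 1.9340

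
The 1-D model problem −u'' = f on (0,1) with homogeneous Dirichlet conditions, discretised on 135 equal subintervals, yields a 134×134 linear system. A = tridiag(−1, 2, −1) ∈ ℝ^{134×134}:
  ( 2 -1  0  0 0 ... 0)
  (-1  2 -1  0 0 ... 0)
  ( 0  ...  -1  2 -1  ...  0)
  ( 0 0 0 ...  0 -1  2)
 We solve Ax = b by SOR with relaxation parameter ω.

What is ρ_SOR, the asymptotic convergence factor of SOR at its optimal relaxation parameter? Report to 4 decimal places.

[ρ_J] n=134: ρ(B_J) = cos(π/(n+1)) = cos(π/135) = 0.9997.
√(1−ρ_J²) = |sin(π/135)| = 0.02327
Young: ω* = 2/(1+√(1−ρ_J²)) = 2/(1+0.02327) = 2/1.02327 = 1.9545.
ρ_SOR = ω* − 1 = 1.9545 − 1 = 0.9545.

ρ_SOR = 0.9545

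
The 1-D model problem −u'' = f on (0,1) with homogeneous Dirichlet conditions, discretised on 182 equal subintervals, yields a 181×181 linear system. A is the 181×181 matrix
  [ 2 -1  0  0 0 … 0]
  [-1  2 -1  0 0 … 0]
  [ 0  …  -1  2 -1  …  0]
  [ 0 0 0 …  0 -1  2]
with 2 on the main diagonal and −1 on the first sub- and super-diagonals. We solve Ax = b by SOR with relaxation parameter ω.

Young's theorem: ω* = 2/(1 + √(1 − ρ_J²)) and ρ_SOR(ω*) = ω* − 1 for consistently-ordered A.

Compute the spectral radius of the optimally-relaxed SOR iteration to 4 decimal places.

ρ_SOR = 0.9661

B_J for the 181×181 system has eigenvalues cos(kπ/182); ρ_J = cos(π/182) = 0.9999.
√(1−ρ_J²) = |sin(π/182)| = 0.01726
ω* = 2/(1 + 0.01726) = 2/1.01726 = 1.9661.
Hence ρ(B_{ω*}) = 1.9661 − 1 = 0.9661.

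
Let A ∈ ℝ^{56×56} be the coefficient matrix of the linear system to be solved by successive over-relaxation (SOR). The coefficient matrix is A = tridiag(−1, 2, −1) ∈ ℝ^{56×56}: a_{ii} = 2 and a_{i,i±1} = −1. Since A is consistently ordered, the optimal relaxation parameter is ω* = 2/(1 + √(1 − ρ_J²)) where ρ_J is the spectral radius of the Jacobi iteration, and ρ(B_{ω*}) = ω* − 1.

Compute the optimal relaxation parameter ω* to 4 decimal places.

ω* = 1.8956

n=56: λ(B_J) = 1 − λ(A)/2 = cos(kπ/57); k=1 gives ρ_J = 0.9985.
√(1 − cos²(π/57)) = sin(π/57) ≈ 0.05509.
Then 2/(1+√(1−ρ_J²)) = 2/(1+0.05509); ω* = 2/1.05509 = 1.8956.
ρ_SOR = ω* − 1 ≈ 0.8956.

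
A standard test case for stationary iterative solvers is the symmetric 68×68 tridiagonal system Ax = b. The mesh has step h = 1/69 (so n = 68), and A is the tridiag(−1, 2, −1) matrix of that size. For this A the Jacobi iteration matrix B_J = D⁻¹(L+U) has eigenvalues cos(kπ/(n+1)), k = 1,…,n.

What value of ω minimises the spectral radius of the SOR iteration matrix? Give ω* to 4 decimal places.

ω* = 1.9129

ρ_J = max_k |cos(kπ/69)| = cos(π/69) = 0.9990
root = sin(π/69) = 0.04551  (since 1−cos² = sin²).
[ω*] 2 ÷ (1 + 0.04551) = 2 ÷ 1.04551 = 1.9129.
ρ(B_{ω*}) = ω*−1 = 0.9129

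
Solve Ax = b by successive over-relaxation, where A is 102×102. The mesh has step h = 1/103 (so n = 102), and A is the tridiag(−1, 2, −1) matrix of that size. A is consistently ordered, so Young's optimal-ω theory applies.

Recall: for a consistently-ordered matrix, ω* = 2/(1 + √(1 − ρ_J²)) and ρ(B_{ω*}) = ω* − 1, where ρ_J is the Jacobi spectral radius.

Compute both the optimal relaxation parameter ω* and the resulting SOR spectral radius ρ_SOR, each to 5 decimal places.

ω* = 1.94081, ρ_SOR = 0.94081

ρ_J = max_k |cos(kπ/103)| = cos(π/103) = 0.99953
√(1−ρ_J²) = |sin(π/103)| = 0.030496
ω* = 2/(1 + 0.030496) = 2/1.030496 = 1.94081.
Hence ρ(B_{ω*}) = 1.94081 − 1 = 0.94081.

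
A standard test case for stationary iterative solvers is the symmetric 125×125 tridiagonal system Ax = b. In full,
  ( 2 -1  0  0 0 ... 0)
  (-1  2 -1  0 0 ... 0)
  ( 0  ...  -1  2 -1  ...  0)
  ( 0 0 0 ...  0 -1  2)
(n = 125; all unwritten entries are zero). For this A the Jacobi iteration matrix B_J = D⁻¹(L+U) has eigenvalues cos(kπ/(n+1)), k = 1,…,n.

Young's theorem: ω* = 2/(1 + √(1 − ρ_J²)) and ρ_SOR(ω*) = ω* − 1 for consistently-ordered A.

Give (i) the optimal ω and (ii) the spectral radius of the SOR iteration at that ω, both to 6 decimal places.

ω* = 1.951351, ρ_SOR = 0.951351

[ρ_J] n=125: ρ(B_J) = cos(π/(n+1)) = cos(π/126) = 0.999689.
1 − cos²(π/126) = sin²(π/126) ⇒ √(1−ρ_J²) = sin(π/126) = 0.0249307.
ω* = 2 / (1 + 0.0249307) = 2 / 1.0249307 ≈ 1.951351.
At ω = 1.951351 every |λ(B_ω)| = ω−1, so ρ_SOR = 0.951351.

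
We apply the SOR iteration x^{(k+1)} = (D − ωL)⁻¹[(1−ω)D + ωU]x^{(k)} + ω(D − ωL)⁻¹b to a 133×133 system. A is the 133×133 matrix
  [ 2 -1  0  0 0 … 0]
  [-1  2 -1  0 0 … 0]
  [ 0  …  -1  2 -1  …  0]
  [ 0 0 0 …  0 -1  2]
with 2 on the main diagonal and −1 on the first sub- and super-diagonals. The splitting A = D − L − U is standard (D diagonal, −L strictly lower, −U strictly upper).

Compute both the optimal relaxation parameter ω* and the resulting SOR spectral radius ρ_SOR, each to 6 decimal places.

ω* = 1.954189, ρ_SOR = 0.954189

spectrum of D⁻¹(L+U) = {cos(kπ/134) : 1≤k≤133}; ρ_J = cos(π/134) = 0.999725.
√(1 − cos²(π/134)) = sin(π/134) ≈ 0.0234426.
Young: ω* = 2/(1+√(1−ρ_J²)) = 2/(1+0.0234426) = 2/1.0234426 = 1.954189.
ρ_SOR = ω* − 1 = 1.954189 − 1 = 0.954189.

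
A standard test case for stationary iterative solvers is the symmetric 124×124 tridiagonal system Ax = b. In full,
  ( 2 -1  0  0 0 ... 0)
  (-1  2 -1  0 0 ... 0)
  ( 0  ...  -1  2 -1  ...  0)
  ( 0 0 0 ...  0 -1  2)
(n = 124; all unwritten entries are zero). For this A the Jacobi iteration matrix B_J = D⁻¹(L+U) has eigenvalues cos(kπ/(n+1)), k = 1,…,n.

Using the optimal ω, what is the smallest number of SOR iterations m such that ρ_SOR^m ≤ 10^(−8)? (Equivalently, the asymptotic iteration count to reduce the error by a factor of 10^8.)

½·tridiag(1,0,1) at n=124: λ_k = cos(kπ/125); max |λ| at k=1 ⇒ ρ_J = cos(π/125) ≈ 0.9996842.
√(1−ρ_J²) simplifies to sin(π/125) = 0.0251301.
So ω* = 2/1.0251301 = 1.9509719 (Young).
ρ_SOR = ω* − 1 ≈ 0.9509719.
8·ln10 = 18.4207; −ln(0.9509719) = 0.0502708; m = ⌈18.4207/0.0502708⌉ = ⌈366.429⌉ = 367.

m = 367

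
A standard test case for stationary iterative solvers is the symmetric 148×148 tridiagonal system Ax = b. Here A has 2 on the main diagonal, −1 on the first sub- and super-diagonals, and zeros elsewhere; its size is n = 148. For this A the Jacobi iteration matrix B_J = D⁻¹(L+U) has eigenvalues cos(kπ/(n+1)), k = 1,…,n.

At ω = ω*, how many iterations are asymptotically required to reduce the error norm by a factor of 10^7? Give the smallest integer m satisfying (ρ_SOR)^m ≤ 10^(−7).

m = 383

spectrum of D⁻¹(L+U) = {cos(kπ/149) : 1≤k≤148}; ρ_J = cos(π/149) = 0.9997777.
root = sin(π/149) = 0.0210830  (since 1−cos² = sin²).
ω* = 2 / (1 + 0.0210830) = 2 / 1.0210830 ≈ 1.9587046.
At ω = 1.9587046 every |λ(B_ω)| = ω−1, so ρ_SOR = 0.9587046.
For 7 digits: m = 7·ln10 / (−ln 0.9587046) = 16.1181/0.0421723 = 382.196; round up → m = 383.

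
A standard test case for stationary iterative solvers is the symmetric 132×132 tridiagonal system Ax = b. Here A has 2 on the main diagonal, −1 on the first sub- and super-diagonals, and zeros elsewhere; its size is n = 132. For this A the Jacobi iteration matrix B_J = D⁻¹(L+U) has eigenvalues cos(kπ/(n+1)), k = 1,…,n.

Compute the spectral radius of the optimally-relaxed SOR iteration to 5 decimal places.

ρ_J = max_k |cos(kπ/133)| = cos(π/133) = 0.99972
root = sin(π/133) = 0.023619  (since 1−cos² = sin²).
ω* = 2/(1 + 0.023619) = 2/1.023619 = 1.95385.
ρ(B_{ω*}) = ω*−1 = 0.95385

ρ_SOR = 0.95385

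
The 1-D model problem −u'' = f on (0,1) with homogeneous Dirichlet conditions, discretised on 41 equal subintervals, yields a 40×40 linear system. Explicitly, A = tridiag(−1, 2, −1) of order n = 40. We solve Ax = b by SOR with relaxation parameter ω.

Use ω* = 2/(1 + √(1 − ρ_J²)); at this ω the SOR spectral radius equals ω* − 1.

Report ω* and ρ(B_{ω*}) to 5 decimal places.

ρ_J = max_k |cos(kπ/41)| = cos(π/41) = 0.99707
√(1 − cos²(π/41)) = sin(π/41) ≈ 0.076549.
So ω* = 2/1.076549 = 1.85779 (Young).
[ρ_SOR] ω* − 1 = 0.85779.

ω* = 1.85779, ρ_SOR = 0.85779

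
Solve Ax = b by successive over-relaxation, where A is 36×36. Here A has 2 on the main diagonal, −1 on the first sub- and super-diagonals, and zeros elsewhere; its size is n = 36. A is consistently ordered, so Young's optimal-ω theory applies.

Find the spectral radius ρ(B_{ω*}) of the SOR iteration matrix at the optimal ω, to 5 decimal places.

ρ_J = max_k |cos(kπ/37)| = cos(π/37) = 0.99640
√(1−ρ_J²) simplifies to sin(π/37) = 0.084806.
ω* = 2 / (1 + 0.084806) = 2 / 1.084806 ≈ 1.84365.
ρ(B_{ω*}) = ω*−1 = 0.84365

ρ_SOR = 0.84365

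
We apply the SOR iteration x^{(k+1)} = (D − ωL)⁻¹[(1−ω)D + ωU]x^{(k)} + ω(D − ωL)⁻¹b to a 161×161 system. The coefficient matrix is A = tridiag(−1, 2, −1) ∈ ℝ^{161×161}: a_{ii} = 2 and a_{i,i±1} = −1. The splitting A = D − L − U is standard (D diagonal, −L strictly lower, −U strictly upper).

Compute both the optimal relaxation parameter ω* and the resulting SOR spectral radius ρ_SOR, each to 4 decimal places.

ρ_J = max_k |cos(kπ/162)| = cos(π/162) = 0.9998
√(1−ρ_J²) simplifies to sin(π/162) = 0.01939.
ω* = 2 / (1 + 0.01939) = 2 / 1.01939 ≈ 1.9620.
At ω = 1.9620 every |λ(B_ω)| = ω−1, so ρ_SOR = 0.9620.

ω* = 1.9620, ρ_SOR = 0.9620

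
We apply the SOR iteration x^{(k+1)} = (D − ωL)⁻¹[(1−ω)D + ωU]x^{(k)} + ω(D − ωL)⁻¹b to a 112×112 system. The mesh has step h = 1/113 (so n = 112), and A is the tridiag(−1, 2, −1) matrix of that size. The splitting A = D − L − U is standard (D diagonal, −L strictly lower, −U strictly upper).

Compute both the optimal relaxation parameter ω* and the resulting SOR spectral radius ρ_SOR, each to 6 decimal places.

B_J for the 112×112 system has eigenvalues cos(kπ/113); ρ_J = cos(π/113) = 0.999614.
√(1−ρ_J²) = |sin(π/113)| = 0.0277981
[ω*] 2 ÷ (1 + 0.0277981) = 2 ÷ 1.0277981 = 1.945907.
ρ_SOR = ω* − 1 = 1.945907 − 1 = 0.945907.

ω* = 1.945907, ρ_SOR = 0.945907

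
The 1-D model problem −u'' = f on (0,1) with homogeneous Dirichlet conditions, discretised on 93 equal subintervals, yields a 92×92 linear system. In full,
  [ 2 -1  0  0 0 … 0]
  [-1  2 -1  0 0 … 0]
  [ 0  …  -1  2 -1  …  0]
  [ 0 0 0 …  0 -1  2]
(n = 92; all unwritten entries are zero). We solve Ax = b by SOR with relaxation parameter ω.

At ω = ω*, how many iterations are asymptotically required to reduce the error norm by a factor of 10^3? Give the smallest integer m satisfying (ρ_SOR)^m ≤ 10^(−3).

[ρ_J] n=92: ρ(B_J) = cos(π/(n+1)) = cos(π/93) = 0.9994295.
√(1−ρ_J²) simplifies to sin(π/93) = 0.0337741.
Then 2/(1+√(1−ρ_J²)) = 2/(1+0.0337741); ω* = 2/1.0337741 = 1.9346586.
ρ_SOR = ω* − 1 ≈ 0.9346586.
ρ_SOR^m ≤ 10^(−3) ⇔ m ≥ 3·ln10/(−ln 0.9346586) = 6.90776/0.067574 = 102.225; m = ⌈102.225⌉ = 103.

m = 103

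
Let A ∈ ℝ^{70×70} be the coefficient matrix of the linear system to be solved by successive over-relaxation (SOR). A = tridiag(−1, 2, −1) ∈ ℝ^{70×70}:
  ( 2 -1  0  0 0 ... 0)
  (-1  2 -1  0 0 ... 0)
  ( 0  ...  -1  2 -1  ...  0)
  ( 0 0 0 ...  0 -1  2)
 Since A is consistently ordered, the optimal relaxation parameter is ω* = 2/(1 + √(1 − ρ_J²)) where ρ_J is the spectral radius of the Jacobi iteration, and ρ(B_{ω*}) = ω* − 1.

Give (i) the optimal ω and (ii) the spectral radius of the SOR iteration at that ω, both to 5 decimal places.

ω* = 1.91528, ρ_SOR = 0.91528

[ρ_J] n=70: ρ(B_J) = cos(π/(n+1)) = cos(π/71) = 0.99902.
√(1 − cos²(π/71)) = sin(π/71) ≈ 0.044233.
ω* = 2 / (1 + 0.044233) = 2 / 1.044233 ≈ 1.91528.
and ρ(B_{ω*}) = 1.91528 − 1 = 0.91528.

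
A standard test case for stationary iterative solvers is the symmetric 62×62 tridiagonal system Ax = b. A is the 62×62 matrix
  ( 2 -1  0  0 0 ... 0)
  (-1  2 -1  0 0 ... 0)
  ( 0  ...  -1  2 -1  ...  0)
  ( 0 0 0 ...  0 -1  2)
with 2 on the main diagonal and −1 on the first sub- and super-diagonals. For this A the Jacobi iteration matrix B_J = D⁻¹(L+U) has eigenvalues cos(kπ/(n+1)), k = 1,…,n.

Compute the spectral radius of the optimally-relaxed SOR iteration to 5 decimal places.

ρ_SOR = 0.90504

B_J for the 62×62 system has eigenvalues cos(kπ/63); ρ_J = cos(π/63) = 0.99876.
root = sin(π/63) = 0.049846  (since 1−cos² = sin²).
ω* = 2/(1+0.049846) = 1.90504
[ρ_SOR] ω* − 1 = 0.90504.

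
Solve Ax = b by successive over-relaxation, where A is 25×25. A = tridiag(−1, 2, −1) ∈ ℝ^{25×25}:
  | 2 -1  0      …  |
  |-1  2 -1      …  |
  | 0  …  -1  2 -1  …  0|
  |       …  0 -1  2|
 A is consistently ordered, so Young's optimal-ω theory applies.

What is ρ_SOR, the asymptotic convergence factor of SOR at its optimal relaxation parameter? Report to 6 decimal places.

[ρ_J] n=25: ρ(B_J) = cos(π/(n+1)) = cos(π/26) = 0.992709.
√(1 − cos²(π/26)) = sin(π/26) ≈ 0.1205367.
ω* = 2/(1+0.1205367) = 1.784859
and ρ(B_{ω*}) = 1.784859 − 1 = 0.784859.

ρ_SOR = 0.784859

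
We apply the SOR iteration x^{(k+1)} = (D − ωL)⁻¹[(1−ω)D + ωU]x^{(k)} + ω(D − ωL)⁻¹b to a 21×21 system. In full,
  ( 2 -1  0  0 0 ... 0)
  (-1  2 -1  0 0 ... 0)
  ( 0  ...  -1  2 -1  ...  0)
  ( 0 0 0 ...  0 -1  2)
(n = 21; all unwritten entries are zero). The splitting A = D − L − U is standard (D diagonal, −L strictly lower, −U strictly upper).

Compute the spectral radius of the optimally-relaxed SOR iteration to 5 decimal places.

With n=21, ρ(Jacobi) = cos(π/22) = 0.98982.
1 − cos²(π/22) = sin²(π/22) ⇒ √(1−ρ_J²) = sin(π/22) = 0.142315.
Then 2/(1+√(1−ρ_J²)) = 2/(1+0.142315); ω* = 2/1.142315 = 1.75083.
[ρ_SOR] ω* − 1 = 0.75083.

ρ_SOR = 0.75083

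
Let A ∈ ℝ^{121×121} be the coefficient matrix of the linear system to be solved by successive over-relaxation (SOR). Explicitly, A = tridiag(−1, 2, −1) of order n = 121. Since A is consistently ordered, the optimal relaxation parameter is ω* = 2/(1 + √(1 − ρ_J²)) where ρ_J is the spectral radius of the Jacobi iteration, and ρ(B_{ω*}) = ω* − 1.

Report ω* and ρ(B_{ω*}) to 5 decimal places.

spectrum of D⁻¹(L+U) = {cos(kπ/122) : 1≤k≤121}; ρ_J = cos(π/122) = 0.99967.
root = sin(π/122) = 0.025748  (since 1−cos² = sin²).
[ω*] 2 ÷ (1 + 0.025748) = 2 ÷ 1.025748 = 1.94980.
[ρ_SOR] ω* − 1 = 0.94980.

ω* = 1.94980, ρ_SOR = 0.94980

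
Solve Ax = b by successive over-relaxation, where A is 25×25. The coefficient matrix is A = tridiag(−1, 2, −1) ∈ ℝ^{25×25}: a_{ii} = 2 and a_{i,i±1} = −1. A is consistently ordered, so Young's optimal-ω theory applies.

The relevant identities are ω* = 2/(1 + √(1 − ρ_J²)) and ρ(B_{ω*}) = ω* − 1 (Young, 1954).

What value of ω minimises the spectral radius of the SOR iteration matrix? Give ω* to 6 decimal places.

ω* = 1.784859

spectrum of D⁻¹(L+U) = {cos(kπ/26) : 1≤k≤25}; ρ_J = cos(π/26) = 0.992709.
1 − cos²(π/26) = sin²(π/26) ⇒ √(1−ρ_J²) = sin(π/26) = 0.1205367.
[ω*] 2 ÷ (1 + 0.1205367) = 2 ÷ 1.1205367 = 1.784859.
and ρ(B_{ω*}) = 1.784859 − 1 = 0.784859.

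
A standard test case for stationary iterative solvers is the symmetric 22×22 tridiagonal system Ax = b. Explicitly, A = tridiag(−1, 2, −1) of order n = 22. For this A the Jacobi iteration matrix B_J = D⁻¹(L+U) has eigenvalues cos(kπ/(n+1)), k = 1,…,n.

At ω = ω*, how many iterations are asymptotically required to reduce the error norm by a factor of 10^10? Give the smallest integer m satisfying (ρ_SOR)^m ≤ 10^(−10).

n=22: λ(B_J) = 1 − λ(A)/2 = cos(kπ/23); k=1 gives ρ_J = 0.9906859.
root = sin(π/23) = 0.1361666  (since 1−cos² = sin²).
[ω*] 2 ÷ (1 + 0.1361666) = 2 ÷ 1.1361666 = 1.7603052.
ρ_SOR = ω* − 1 ≈ 0.7603052.
10·ln10 = 23.0259; −ln(0.7603052) = 0.274035; m = ⌈23.0259/0.274035⌉ = ⌈84.025⌉ = 85.

m = 85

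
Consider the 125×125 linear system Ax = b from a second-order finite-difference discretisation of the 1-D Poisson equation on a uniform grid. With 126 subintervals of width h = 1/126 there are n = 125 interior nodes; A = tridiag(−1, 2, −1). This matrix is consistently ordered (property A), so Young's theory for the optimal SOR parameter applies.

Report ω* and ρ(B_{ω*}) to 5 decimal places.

ω* = 1.95135, ρ_SOR = 0.95135

With n=125, ρ(Jacobi) = cos(π/126) = 0.99969.
1 − cos²(π/126) = sin²(π/126) ⇒ √(1−ρ_J²) = sin(π/126) = 0.024931.
[ω*] 2 ÷ (1 + 0.024931) = 2 ÷ 1.024931 = 1.95135.
ρ_SOR = ω* − 1 = 1.95135 − 1 = 0.95135.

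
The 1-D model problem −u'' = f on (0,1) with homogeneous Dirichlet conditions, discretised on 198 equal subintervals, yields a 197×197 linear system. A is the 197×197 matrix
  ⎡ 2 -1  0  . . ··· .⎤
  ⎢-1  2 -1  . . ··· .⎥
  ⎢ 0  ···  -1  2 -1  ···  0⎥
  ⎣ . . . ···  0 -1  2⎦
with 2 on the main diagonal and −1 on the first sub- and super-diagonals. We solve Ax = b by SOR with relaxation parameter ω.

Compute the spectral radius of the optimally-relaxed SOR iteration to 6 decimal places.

ρ_SOR = 0.968764

[ρ_J] n=197: ρ(B_J) = cos(π/(n+1)) = cos(π/198) = 0.999874.
√(1−ρ_J²) simplifies to sin(π/198) = 0.0158660.
[ω*] 2 ÷ (1 + 0.0158660) = 2 ÷ 1.0158660 = 1.968764.
ρ_SOR = ω* − 1 = 1.968764 − 1 = 0.968764.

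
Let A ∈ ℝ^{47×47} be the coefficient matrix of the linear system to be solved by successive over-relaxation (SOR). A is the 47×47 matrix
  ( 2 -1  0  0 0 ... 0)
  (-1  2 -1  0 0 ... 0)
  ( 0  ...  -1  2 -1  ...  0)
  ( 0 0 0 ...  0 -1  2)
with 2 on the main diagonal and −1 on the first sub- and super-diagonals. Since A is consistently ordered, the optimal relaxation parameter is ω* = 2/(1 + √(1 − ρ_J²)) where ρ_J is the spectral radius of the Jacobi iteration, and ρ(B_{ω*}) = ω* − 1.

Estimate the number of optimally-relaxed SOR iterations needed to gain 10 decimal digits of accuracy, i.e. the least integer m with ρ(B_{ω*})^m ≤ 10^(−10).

m = 176

spectrum of D⁻¹(L+U) = {cos(kπ/48) : 1≤k≤47}; ρ_J = cos(π/48) = 0.9978589.
√(1−ρ_J²) simplifies to sin(π/48) = 0.0654031.
ω* = 2/(1 + 0.0654031) = 2/1.0654031 = 1.8772237.
Hence ρ(B_{ω*}) = 1.8772237 − 1 = 0.8772237.
m ≥ 10·ln10 / (−ln 0.8772237) = 175.780; smallest integer m = 176.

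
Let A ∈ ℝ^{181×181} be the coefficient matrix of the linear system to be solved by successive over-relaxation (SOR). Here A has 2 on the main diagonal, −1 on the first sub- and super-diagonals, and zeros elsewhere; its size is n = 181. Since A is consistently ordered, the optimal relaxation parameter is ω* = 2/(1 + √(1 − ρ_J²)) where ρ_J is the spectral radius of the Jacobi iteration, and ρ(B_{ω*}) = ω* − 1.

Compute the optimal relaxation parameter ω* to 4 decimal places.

ω* = 1.9661

n=181: λ(B_J) = 1 − λ(A)/2 = cos(kπ/182); k=1 gives ρ_J = 0.9999.
√(1 − cos²(π/182)) = sin(π/182) ≈ 0.01726.
Young: ω* = 2/(1+√(1−ρ_J²)) = 2/(1+0.01726) = 2/1.01726 = 1.9661.
ρ_SOR = ω* − 1 ≈ 0.9661.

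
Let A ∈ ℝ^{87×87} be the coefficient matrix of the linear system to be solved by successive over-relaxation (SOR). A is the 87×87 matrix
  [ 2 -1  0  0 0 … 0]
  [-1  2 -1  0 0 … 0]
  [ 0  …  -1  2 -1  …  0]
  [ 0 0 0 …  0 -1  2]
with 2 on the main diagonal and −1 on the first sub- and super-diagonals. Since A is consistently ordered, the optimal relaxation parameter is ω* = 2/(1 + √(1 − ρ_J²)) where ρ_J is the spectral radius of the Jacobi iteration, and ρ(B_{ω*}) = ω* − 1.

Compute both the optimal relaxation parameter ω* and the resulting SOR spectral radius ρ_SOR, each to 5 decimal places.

ω* = 1.93108, ρ_SOR = 0.93108

spectrum of D⁻¹(L+U) = {cos(kπ/88) : 1≤k≤87}; ρ_J = cos(π/88) = 0.99936.
root = sin(π/88) = 0.035692  (since 1−cos² = sin²).
ω* = 2/(1 + 0.035692) = 2/1.035692 = 1.93108.
ρ(B_{ω*}) = ω*−1 = 0.93108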